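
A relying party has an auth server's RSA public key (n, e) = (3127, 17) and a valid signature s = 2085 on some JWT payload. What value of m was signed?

2683

s^2 ≡ 2085^2 = 4347225 ≡ 695
s^4 ≡ 695^2 = 483025 ≡ 1467
s^8 ≡ 1467^2 = 2152089 ≡ 713
s^16 ≡ 713^2 = 508369 ≡ 1795
17 = 16 + 1, so s^17 ≡ 1795·2085 ≡ 2683 (mod 3127)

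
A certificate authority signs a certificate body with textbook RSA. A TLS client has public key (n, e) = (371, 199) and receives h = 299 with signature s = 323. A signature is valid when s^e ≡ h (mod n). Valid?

no

Squares mod 371: s^1≡323, s^2≡78, s^4≡148, s^8≡15, s^16≡225, s^32≡169, s^64≡365, s^128≡36
199 = 128 + 64 + 4 + 2 + 1, so s^199 ≡ 36·365·148·78·323 ≡ 253 (mod 371)
The recovered value 253 does not match the digest 299.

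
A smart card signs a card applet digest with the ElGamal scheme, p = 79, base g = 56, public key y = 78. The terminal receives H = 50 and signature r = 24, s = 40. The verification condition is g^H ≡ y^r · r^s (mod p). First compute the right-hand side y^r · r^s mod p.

55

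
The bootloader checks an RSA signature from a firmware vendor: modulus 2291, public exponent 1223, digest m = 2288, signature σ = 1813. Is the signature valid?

invalid

Squares mod 2291: σ^1≡1813, σ^2≡1675, σ^4≡1441, σ^8≡835, σ^16≡761, σ^32≡1789, σ^64≡2285, σ^128≡36, σ^256≡1296, σ^512≡313, σ^1024≡1747
1223 = 1024 + 128 + 64 + 4 + 2 + 1, so σ^1223 ≡ 1747·36·2285·1441·1675·1813 ≡ 1962 (mod 2291)
σ^1223 mod 2291 = 1962, but m = 2288.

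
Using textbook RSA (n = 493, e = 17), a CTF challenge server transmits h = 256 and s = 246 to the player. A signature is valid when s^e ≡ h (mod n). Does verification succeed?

fails

s^17 mod 493 = 127
The recovered value 127 does not match the digest 256.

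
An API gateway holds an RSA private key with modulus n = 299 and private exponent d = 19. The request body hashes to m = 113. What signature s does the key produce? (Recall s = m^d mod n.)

m^2 ≡ 113^2 = 12769 ≡ 211
m^4 ≡ 211^2 = 44521 ≡ 269
m^8 ≡ 269^2 = 72361 ≡ 3
m^16 ≡ 3^2 = 9
19 = 16 + 2 + 1, so m^19 ≡ 9·211·113 ≡ 204 (mod 299)

204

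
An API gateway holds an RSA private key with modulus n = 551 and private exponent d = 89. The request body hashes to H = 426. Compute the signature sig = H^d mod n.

430

Squares mod 551: H^1≡426, H^2≡197, H^4≡239, H^8≡368, H^16≡429, H^32≡7, H^64≡49
89 = 64 + 16 + 8 + 1, so H^89 ≡ 49·429·368·426 ≡ 430 (mod 551)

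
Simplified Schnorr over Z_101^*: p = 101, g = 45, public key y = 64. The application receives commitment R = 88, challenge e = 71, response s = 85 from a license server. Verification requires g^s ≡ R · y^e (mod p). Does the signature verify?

does not verify

g^s mod p:
45^2 = 2025 ≡ 5
45^4 ≡ 5^2 = 25
45^8 ≡ 25^2 = 625 ≡ 19
45^16 ≡ 19^2 = 361 ≡ 58
45^32 ≡ 58^2 = 3364 ≡ 31
45^64 ≡ 31^2 = 961 ≡ 52
85 = 64 + 16 + 4 + 1, so 45^85 ≡ 52·58·25·45 ≡ 6 (mod 101)
R · y^e mod p:
64^2 = 4096 ≡ 56
64^4 ≡ 56^2 = 3136 ≡ 5
64^8 ≡ 5^2 = 25
64^16 ≡ 25^2 = 625 ≡ 19
64^32 ≡ 19^2 = 361 ≡ 58
64^64 ≡ 58^2 = 3364 ≡ 31
71 = 64 + 4 + 2 + 1, so 64^71 ≡ 31·5·56·64 ≡ 20 (mod 101)
88·20 = 1760 ≡ 43 (mod 101)
6 ≠ 43; the check fails.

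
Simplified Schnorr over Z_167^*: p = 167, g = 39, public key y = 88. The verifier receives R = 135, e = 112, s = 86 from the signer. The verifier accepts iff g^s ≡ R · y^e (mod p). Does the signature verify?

g^s mod p:
39^86 mod 167 = 133
R · y^e mod p:
88^112 mod 167 = 72
135·72 = 9720 ≡ 34 (mod 167)
133 ≠ 34; the check fails.

does not verify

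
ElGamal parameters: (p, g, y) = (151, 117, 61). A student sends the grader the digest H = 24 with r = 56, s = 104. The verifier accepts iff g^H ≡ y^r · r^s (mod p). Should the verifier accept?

accept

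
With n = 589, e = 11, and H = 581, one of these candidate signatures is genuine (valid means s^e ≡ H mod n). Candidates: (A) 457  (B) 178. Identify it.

B

Candidate A: 457^2 = 208849 ≡ 343; 457^4 ≡ 343^2 = 117649 ≡ 438; 457^8 ≡ 438^2 = 191844 ≡ 419; 11 = 8 + 2 + 1, so 457^11 ≡ 419·343·457 ≡ 457 (mod 589)
Candidate B: 178^2 = 31684 ≡ 467; 178^4 ≡ 467^2 = 218089 ≡ 159; 178^8 ≡ 159^2 = 25281 ≡ 543; 11 = 8 + 2 + 1, so 178^11 ≡ 543·467·178 ≡ 581 (mod 589)
  → matches H = 581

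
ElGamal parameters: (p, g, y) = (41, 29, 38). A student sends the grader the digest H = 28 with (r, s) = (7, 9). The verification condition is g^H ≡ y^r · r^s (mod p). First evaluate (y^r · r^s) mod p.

23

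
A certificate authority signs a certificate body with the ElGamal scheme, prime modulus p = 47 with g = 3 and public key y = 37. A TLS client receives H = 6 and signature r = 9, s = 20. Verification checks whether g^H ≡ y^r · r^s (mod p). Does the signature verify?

verifies

Left side g^H mod p:
3^2 = 9
3^4 ≡ 9^2 = 81 ≡ 34
6 = 4 + 2, so 3^6 ≡ 34·9 ≡ 24 (mod 47)
Right side y^r · r^s mod p:
37^2 = 1369 ≡ 6
37^4 ≡ 6^2 = 36
37^8 ≡ 36^2 = 1296 ≡ 27
9 = 8 + 1, so 37^9 ≡ 27·37 ≡ 12 (mod 47)
9^2 = 81 ≡ 34
9^4 ≡ 34^2 = 1156 ≡ 28
9^8 ≡ 28^2 = 784 ≡ 32
9^16 ≡ 32^2 = 1024 ≡ 37
20 = 16 + 4, so 9^20 ≡ 37·28 ≡ 2 (mod 47)
12·2 = 24 ≡ 24 (mod 47)
24 ≡ 24 (mod 47), so the signature is genuine.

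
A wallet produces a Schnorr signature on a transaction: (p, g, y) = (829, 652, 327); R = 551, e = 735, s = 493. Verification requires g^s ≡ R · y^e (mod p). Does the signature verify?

g^s mod p:
652^2 = 425104 ≡ 656
652^4 ≡ 656^2 = 430336 ≡ 85
652^8 ≡ 85^2 = 7225 ≡ 593
652^16 ≡ 593^2 = 351649 ≡ 153
652^32 ≡ 153^2 = 23409 ≡ 197
652^64 ≡ 197^2 = 38809 ≡ 675
652^128 ≡ 675^2 = 455625 ≡ 504
652^256 ≡ 504^2 = 254016 ≡ 342
493 = 256 + 128 + 64 + 32 + 8 + 4 + 1, so 652^493 ≡ 342·504·675·197·593·85·652 ≡ 653 (mod 829)
R · y^e mod p:
327^2 = 106929 ≡ 817
327^4 ≡ 817^2 = 667489 ≡ 144
327^8 ≡ 144^2 = 20736 ≡ 11
327^16 ≡ 11^2 = 121
327^32 ≡ 121^2 = 14641 ≡ 548
327^64 ≡ 548^2 = 300304 ≡ 206
327^128 ≡ 206^2 = 42436 ≡ 157
327^256 ≡ 157^2 = 24649 ≡ 608
327^512 ≡ 608^2 = 369664 ≡ 759
735 = 512 + 128 + 64 + 16 + 8 + 4 + 2 + 1, so 327^735 ≡ 759·157·206·121·11·144·817·327 ≡ 180 (mod 829)
551·180 = 99180 ≡ 529 (mod 829)
653 ≠ 529; the check fails.

does not verify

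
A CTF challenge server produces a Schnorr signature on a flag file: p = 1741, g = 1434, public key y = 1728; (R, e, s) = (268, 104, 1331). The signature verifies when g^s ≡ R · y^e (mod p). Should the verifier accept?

accept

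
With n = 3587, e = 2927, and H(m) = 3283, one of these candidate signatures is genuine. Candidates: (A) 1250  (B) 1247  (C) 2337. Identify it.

Candidate A: Squares mod 3587: 1250^1≡1250, 1250^2≡2155, 1250^4≡2447, 1250^8≡1106, 1250^16≡69, 1250^32≡1174, 1250^64≡868, 1250^128≡154, 1250^256≡2194, 1250^512≡3469, 1250^1024≡3163, 1250^2048≡426; 2927 = 2048 + 512 + 256 + 64 + 32 + 8 + 4 + 2 + 1, so 1250^2927 ≡ 426·3469·2194·868·1174·1106·2447·2155·1250 ≡ 3283 (mod 3587)
  → matches H(m) = 3283
Candidate B: Squares mod 3587: 1247^1≡1247, 1247^2≡1838, 1247^4≡2877, 1247^8≡1920, 1247^16≡2551, 1247^32≡783, 1247^64≡3299, 1247^128≡443, 1247^256≡2551, 1247^512≡783, 1247^1024≡3299, 1247^2048≡443; 2927 = 2048 + 512 + 256 + 64 + 32 + 8 + 4 + 2 + 1, so 1247^2927 ≡ 443·783·2551·3299·783·1920·2877·1838·1247 ≡ 3437 (mod 3587)
Candidate C: Squares mod 3587: 2337^1≡2337, 2337^2≡2155, 2337^4≡2447, 2337^8≡1106, 2337^16≡69, 2337^32≡1174, 2337^64≡868, 2337^128≡154, 2337^256≡2194, 2337^512≡3469, 2337^1024≡3163, 2337^2048≡426; 2927 = 2048 + 512 + 256 + 64 + 32 + 8 + 4 + 2 + 1, so 2337^2927 ≡ 426·3469·2194·868·1174·1106·2447·2155·2337 ≡ 304 (mod 3587)

A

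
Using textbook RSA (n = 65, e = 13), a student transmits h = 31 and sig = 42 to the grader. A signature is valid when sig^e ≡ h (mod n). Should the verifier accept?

reject

sig^2 ≡ 42^2 = 1764 ≡ 9
sig^4 ≡ 9^2 = 81 ≡ 16
sig^8 ≡ 16^2 = 256 ≡ 61
13 = 8 + 4 + 1, so sig^13 ≡ 61·16·42 ≡ 42 (mod 65)
The recovered value 42 does not match the digest 31.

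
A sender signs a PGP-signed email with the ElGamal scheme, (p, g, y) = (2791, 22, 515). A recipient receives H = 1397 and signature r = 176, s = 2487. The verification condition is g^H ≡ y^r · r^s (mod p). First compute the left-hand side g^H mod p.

484

22^2 = 484
22^4 ≡ 484^2 = 234256 ≡ 2603
22^8 ≡ 2603^2 = 6775609 ≡ 1852
22^16 ≡ 1852^2 = 3429904 ≡ 2556
22^32 ≡ 2556^2 = 6533136 ≡ 2196
22^64 ≡ 2196^2 = 4822416 ≡ 2359
22^128 ≡ 2359^2 = 5564881 ≡ 2418
22^256 ≡ 2418^2 = 5846724 ≡ 2370
22^512 ≡ 2370^2 = 5616900 ≡ 1408
22^1024 ≡ 1408^2 = 1982464 ≡ 854
1397 = 1024 + 256 + 64 + 32 + 16 + 4 + 1, so 22^1397 ≡ 854·2370·2359·2196·2556·2603·22 ≡ 484 (mod 2791)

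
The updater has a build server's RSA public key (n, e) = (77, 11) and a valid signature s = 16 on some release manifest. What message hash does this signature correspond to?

s^2 ≡ 16^2 = 256 ≡ 25
s^4 ≡ 25^2 = 625 ≡ 9
s^8 ≡ 9^2 = 81 ≡ 4
11 = 8 + 2 + 1, so s^11 ≡ 4·25·16 ≡ 60 (mod 77)

60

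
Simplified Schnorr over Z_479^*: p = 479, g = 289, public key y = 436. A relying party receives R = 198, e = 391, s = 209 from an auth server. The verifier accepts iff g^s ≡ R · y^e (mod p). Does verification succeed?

passes

g^s mod p:
289^2 = 83521 ≡ 175
289^4 ≡ 175^2 = 30625 ≡ 448
289^8 ≡ 448^2 = 200704 ≡ 3
289^16 ≡ 3^2 = 9
289^32 ≡ 9^2 = 81
289^64 ≡ 81^2 = 6561 ≡ 334
289^128 ≡ 334^2 = 111556 ≡ 428
209 = 128 + 64 + 16 + 1, so 289^209 ≡ 428·334·9·289 ≡ 150 (mod 479)
R · y^e mod p:
436^2 = 190096 ≡ 412
436^4 ≡ 412^2 = 169744 ≡ 178
436^8 ≡ 178^2 = 31684 ≡ 70
436^16 ≡ 70^2 = 4900 ≡ 110
436^32 ≡ 110^2 = 12100 ≡ 125
436^64 ≡ 125^2 = 15625 ≡ 297
436^128 ≡ 297^2 = 88209 ≡ 73
436^256 ≡ 73^2 = 5329 ≡ 60
391 = 256 + 128 + 4 + 2 + 1, so 436^391 ≡ 60·73·178·412·436 ≡ 233 (mod 479)
198·233 = 46134 ≡ 150 (mod 479)
150 ≡ 150 (mod 479); signature holds.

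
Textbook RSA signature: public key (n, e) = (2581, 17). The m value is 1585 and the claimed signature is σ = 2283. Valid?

Squares mod 2581: σ^1≡2283, σ^2≡1050, σ^4≡413, σ^8≡223, σ^16≡690
17 = 16 + 1, so σ^17 ≡ 690·2283 ≡ 860 (mod 2581)
The recovered value 860 does not match the digest 1585.

no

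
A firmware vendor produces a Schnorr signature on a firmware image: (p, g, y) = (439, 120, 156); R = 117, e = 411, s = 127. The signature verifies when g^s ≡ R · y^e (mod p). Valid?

no

g^s mod p:
Squares mod 439: 120^1≡120, 120^2≡352, 120^4≡106, 120^8≡261, 120^16≡76, 120^32≡69, 120^64≡371
127 = 64 + 32 + 16 + 8 + 4 + 2 + 1, so 120^127 ≡ 371·69·76·261·106·352·120 ≡ 419 (mod 439)
R · y^e mod p:
Squares mod 439: 156^1≡156, 156^2≡191, 156^4≡44, 156^8≡180, 156^16≡353, 156^32≡372, 156^64≡99, 156^128≡143, 156^256≡255
411 = 256 + 128 + 16 + 8 + 2 + 1, so 156^411 ≡ 255·143·353·180·191·156 ≡ 330 (mod 439)
117·330 = 38610 ≡ 417 (mod 439)
419 ≠ 417; the check fails.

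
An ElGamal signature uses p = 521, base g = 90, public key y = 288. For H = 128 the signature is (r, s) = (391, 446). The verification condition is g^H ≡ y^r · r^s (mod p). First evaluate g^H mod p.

117

90^2 = 8100 ≡ 285
90^4 ≡ 285^2 = 81225 ≡ 470
90^8 ≡ 470^2 = 220900 ≡ 517
90^16 ≡ 517^2 = 267289 ≡ 16
90^32 ≡ 16^2 = 256
90^64 ≡ 256^2 = 65536 ≡ 411
90^128 ≡ 411^2 = 168921 ≡ 117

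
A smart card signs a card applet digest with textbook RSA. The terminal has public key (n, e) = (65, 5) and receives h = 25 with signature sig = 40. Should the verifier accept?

reject

Squares mod 65: sig^1≡40, sig^2≡40, sig^4≡40
5 = 4 + 1, so sig^5 ≡ 40·40 ≡ 40 (mod 65)
The recovered value 40 does not match the digest 25.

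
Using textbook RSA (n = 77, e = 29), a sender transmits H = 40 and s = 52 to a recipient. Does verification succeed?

s^2 ≡ 52^2 = 2704 ≡ 9
s^4 ≡ 9^2 = 81 ≡ 4
s^8 ≡ 4^2 = 16
s^16 ≡ 16^2 = 256 ≡ 25
29 = 16 + 8 + 4 + 1, so s^29 ≡ 25·16·4·52 ≡ 40 (mod 77)
s^29 mod 77 = 40 matches H.

passes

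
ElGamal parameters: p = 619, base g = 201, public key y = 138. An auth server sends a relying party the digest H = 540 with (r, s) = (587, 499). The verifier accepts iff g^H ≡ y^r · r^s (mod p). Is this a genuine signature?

Left side g^H mod p:
201^2 = 40401 ≡ 166
201^4 ≡ 166^2 = 27556 ≡ 320
201^8 ≡ 320^2 = 102400 ≡ 265
201^16 ≡ 265^2 = 70225 ≡ 278
201^32 ≡ 278^2 = 77284 ≡ 528
201^64 ≡ 528^2 = 278784 ≡ 234
201^128 ≡ 234^2 = 54756 ≡ 284
201^256 ≡ 284^2 = 80656 ≡ 186
201^512 ≡ 186^2 = 34596 ≡ 551
540 = 512 + 16 + 8 + 4, so 201^540 ≡ 551·278·265·320 ≡ 383 (mod 619)
Right side y^r · r^s mod p:
138^2 = 19044 ≡ 474
138^4 ≡ 474^2 = 224676 ≡ 598
138^8 ≡ 598^2 = 357604 ≡ 441
138^16 ≡ 441^2 = 194481 ≡ 115
138^32 ≡ 115^2 = 13225 ≡ 226
138^64 ≡ 226^2 = 51076 ≡ 318
138^128 ≡ 318^2 = 101124 ≡ 227
138^256 ≡ 227^2 = 51529 ≡ 152
138^512 ≡ 152^2 = 23104 ≡ 201
587 = 512 + 64 + 8 + 2 + 1, so 138^587 ≡ 201·318·441·474·138 ≡ 28 (mod 619)
587^2 = 344569 ≡ 405
587^4 ≡ 405^2 = 164025 ≡ 609
587^8 ≡ 609^2 = 370881 ≡ 100
587^16 ≡ 100^2 = 10000 ≡ 96
587^32 ≡ 96^2 = 9216 ≡ 550
587^64 ≡ 550^2 = 302500 ≡ 428
587^128 ≡ 428^2 = 183184 ≡ 579
587^256 ≡ 579^2 = 335241 ≡ 362
499 = 256 + 128 + 64 + 32 + 16 + 2 + 1, so 587^499 ≡ 362·579·428·550·96·405·587 ≡ 80 (mod 619)
28·80 = 2240 ≡ 383 (mod 619)
383 ≡ 383 (mod 619), so the signature is genuine.

genuine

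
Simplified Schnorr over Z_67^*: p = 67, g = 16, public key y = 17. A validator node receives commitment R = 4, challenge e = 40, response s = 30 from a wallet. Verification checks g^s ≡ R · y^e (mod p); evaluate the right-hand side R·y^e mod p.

15

17^40 mod 67 = 54
R · y^e ≡ 4·54 = 216 ≡ 15 (mod 67)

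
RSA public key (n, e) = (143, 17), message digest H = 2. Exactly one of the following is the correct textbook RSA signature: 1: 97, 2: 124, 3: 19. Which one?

3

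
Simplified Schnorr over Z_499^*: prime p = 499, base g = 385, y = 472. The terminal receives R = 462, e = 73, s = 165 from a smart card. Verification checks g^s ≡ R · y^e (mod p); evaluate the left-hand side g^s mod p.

Squares mod 499: 385^1≡385, 385^2≡22, 385^4≡484, 385^8≡225, 385^16≡226, 385^32≡178, 385^64≡247, 385^128≡131
165 = 128 + 32 + 4 + 1, so 385^165 ≡ 131·178·484·385 ≡ 187 (mod 499)

187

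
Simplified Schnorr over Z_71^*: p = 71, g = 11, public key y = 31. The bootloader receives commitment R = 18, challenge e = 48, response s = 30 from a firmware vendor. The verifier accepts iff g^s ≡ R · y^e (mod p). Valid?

g^s mod p:
11^30 mod 71 = 37
R · y^e mod p:
31^48 mod 71 = 12
18·12 = 216 ≡ 3 (mod 71)
37 ≠ 3; the check fails.

no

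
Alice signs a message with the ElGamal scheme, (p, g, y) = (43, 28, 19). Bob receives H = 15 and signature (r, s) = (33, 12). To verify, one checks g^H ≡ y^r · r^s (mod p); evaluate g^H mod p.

Squares mod 43: 28^1≡28, 28^2≡10, 28^4≡14, 28^8≡24
15 = 8 + 4 + 2 + 1, so 28^15 ≡ 24·14·10·28 ≡ 39 (mod 43)

39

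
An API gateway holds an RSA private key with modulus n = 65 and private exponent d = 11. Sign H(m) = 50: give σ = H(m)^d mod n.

45

(H(m))^11 mod 65 = 45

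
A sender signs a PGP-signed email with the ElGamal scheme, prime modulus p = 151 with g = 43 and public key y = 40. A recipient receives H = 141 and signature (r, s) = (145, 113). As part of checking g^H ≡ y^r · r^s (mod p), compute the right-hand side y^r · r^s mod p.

86

40^2 = 1600 ≡ 90
40^4 ≡ 90^2 = 8100 ≡ 97
40^8 ≡ 97^2 = 9409 ≡ 47
40^16 ≡ 47^2 = 2209 ≡ 95
40^32 ≡ 95^2 = 9025 ≡ 116
40^64 ≡ 116^2 = 13456 ≡ 17
40^128 ≡ 17^2 = 289 ≡ 138
145 = 128 + 16 + 1, so 40^145 ≡ 138·95·40 ≡ 128 (mod 151)
145^2 = 21025 ≡ 36
145^4 ≡ 36^2 = 1296 ≡ 88
145^8 ≡ 88^2 = 7744 ≡ 43
145^16 ≡ 43^2 = 1849 ≡ 37
145^32 ≡ 37^2 = 1369 ≡ 10
145^64 ≡ 10^2 = 100
113 = 64 + 32 + 16 + 1, so 145^113 ≡ 100·10·37·145 ≡ 121 (mod 151)
y^r · r^s ≡ 128·121 = 15488 ≡ 86 (mod 151)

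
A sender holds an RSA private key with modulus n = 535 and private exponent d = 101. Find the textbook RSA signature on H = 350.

H^101 mod 535 = 160

160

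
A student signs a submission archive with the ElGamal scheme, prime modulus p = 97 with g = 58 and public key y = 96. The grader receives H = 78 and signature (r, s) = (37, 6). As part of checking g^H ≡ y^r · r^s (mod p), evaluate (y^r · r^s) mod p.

27

Squares mod 97: 96^1≡96, 96^2≡1, 96^4≡1, 96^8≡1, 96^16≡1, 96^32≡1
37 = 32 + 4 + 1, so 96^37 ≡ 1·1·96 ≡ 96 (mod 97)
Squares mod 97: 37^1≡37, 37^2≡11, 37^4≡24
6 = 4 + 2, so 37^6 ≡ 24·11 ≡ 70 (mod 97)
y^r · r^s ≡ 96·70 = 6720 ≡ 27 (mod 97)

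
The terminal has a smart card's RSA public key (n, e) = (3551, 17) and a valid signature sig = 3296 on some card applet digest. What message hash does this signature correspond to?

Squares mod 3551: sig^1≡3296, sig^2≡1107, sig^4≡354, sig^8≡1031, sig^16≡1212
17 = 16 + 1, so sig^17 ≡ 1212·3296 ≡ 3428 (mod 3551)

3428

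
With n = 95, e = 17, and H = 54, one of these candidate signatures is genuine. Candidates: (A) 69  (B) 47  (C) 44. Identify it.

Candidate A: Squares mod 95: 69^1≡69, 69^2≡11, 69^4≡26, 69^8≡11, 69^16≡26; 17 = 16 + 1, so 69^17 ≡ 26·69 ≡ 84 (mod 95)
Candidate B: Squares mod 95: 47^1≡47, 47^2≡24, 47^4≡6, 47^8≡36, 47^16≡61; 17 = 16 + 1, so 47^17 ≡ 61·47 ≡ 17 (mod 95)
Candidate C: Squares mod 95: 44^1≡44, 44^2≡36, 44^4≡61, 44^8≡16, 44^16≡66; 17 = 16 + 1, so 44^17 ≡ 66·44 ≡ 54 (mod 95)
  → matches H = 54

C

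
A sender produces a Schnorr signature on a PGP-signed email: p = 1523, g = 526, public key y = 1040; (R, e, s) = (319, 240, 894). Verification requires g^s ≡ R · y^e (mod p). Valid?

yes

g^s mod p:
526^894 mod 1523 = 910
R · y^e mod p:
1040^240 mod 1523 = 867
319·867 = 276573 ≡ 910 (mod 1523)
910 ≡ 910 (mod 1523); signature holds.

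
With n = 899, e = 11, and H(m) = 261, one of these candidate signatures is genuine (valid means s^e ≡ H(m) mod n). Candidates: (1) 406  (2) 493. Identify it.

1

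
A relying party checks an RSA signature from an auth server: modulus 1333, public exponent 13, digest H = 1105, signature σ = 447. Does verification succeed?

fails

σ^13 mod 1333 = 228
The recovered value 228 does not match the digest 1105.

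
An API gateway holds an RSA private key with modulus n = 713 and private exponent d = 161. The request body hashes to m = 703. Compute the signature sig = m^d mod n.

446

m^2 ≡ 703^2 = 494209 ≡ 100
m^4 ≡ 100^2 = 10000 ≡ 18
m^8 ≡ 18^2 = 324
m^16 ≡ 324^2 = 104976 ≡ 165
m^32 ≡ 165^2 = 27225 ≡ 131
m^64 ≡ 131^2 = 17161 ≡ 49
m^128 ≡ 49^2 = 2401 ≡ 262
161 = 128 + 32 + 1, so m^161 ≡ 262·131·703 ≡ 446 (mod 713)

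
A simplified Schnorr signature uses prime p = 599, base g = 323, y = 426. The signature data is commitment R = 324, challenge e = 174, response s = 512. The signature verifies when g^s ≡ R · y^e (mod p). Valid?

g^s mod p:
323^2 = 104329 ≡ 103
323^4 ≡ 103^2 = 10609 ≡ 426
323^8 ≡ 426^2 = 181476 ≡ 578
323^16 ≡ 578^2 = 334084 ≡ 441
323^32 ≡ 441^2 = 194481 ≡ 405
323^64 ≡ 405^2 = 164025 ≡ 498
323^128 ≡ 498^2 = 248004 ≡ 18
323^256 ≡ 18^2 = 324
323^512 ≡ 324^2 = 104976 ≡ 151
R · y^e mod p:
426^2 = 181476 ≡ 578
426^4 ≡ 578^2 = 334084 ≡ 441
426^8 ≡ 441^2 = 194481 ≡ 405
426^16 ≡ 405^2 = 164025 ≡ 498
426^32 ≡ 498^2 = 248004 ≡ 18
426^64 ≡ 18^2 = 324
426^128 ≡ 324^2 = 104976 ≡ 151
174 = 128 + 32 + 8 + 4 + 2, so 426^174 ≡ 151·18·405·441·578 ≡ 151 (mod 599)
324·151 = 48924 ≡ 405 (mod 599)
151 ≠ 405; the check fails.

no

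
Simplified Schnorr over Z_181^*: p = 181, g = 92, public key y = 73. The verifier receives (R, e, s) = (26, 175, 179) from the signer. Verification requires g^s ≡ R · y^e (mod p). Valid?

yes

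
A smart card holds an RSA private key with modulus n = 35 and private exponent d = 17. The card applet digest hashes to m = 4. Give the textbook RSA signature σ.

9

m^2 ≡ 4^2 = 16
m^4 ≡ 16^2 = 256 ≡ 11
m^8 ≡ 11^2 = 121 ≡ 16
m^16 ≡ 16^2 = 256 ≡ 11
17 = 16 + 1, so m^17 ≡ 11·4 ≡ 9 (mod 35)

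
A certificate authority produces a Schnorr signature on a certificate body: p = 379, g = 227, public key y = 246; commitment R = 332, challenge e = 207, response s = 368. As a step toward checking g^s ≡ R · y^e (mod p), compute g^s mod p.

Squares mod 379: 227^1≡227, 227^2≡364, 227^4≡225, 227^8≡218, 227^16≡149, 227^32≡219, 227^64≡207, 227^128≡22, 227^256≡105
368 = 256 + 64 + 32 + 16, so 227^368 ≡ 105·207·219·149 ≡ 336 (mod 379)

336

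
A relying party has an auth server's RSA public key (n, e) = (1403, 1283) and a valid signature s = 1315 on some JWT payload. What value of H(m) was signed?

813

s^2 ≡ 1315^2 = 1729225 ≡ 729
s^4 ≡ 729^2 = 531441 ≡ 1107
s^8 ≡ 1107^2 = 1225449 ≡ 630
s^16 ≡ 630^2 = 396900 ≡ 1254
s^32 ≡ 1254^2 = 1572516 ≡ 1156
s^64 ≡ 1156^2 = 1336336 ≡ 680
s^128 ≡ 680^2 = 462400 ≡ 813
s^256 ≡ 813^2 = 660969 ≡ 156
s^512 ≡ 156^2 = 24336 ≡ 485
s^1024 ≡ 485^2 = 235225 ≡ 924
1283 = 1024 + 256 + 2 + 1, so s^1283 ≡ 924·156·729·1315 ≡ 813 (mod 1403)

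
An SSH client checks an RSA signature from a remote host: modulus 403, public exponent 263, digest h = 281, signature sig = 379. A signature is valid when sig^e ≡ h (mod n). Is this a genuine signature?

forged

sig^2 ≡ 379^2 = 143641 ≡ 173
sig^4 ≡ 173^2 = 29929 ≡ 107
sig^8 ≡ 107^2 = 11449 ≡ 165
sig^16 ≡ 165^2 = 27225 ≡ 224
sig^32 ≡ 224^2 = 50176 ≡ 204
sig^64 ≡ 204^2 = 41616 ≡ 107
sig^128 ≡ 107^2 = 11449 ≡ 165
sig^256 ≡ 165^2 = 27225 ≡ 224
263 = 256 + 4 + 2 + 1, so sig^263 ≡ 224·107·173·379 ≡ 72 (mod 403)
sig^263 mod 403 = 72, but h = 281.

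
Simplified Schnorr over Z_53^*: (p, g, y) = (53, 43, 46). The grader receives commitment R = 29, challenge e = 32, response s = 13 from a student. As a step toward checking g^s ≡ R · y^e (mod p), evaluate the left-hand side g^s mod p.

43^2 = 1849 ≡ 47
43^4 ≡ 47^2 = 2209 ≡ 36
43^8 ≡ 36^2 = 1296 ≡ 24
13 = 8 + 4 + 1, so 43^13 ≡ 24·36·43 ≡ 52 (mod 53)

52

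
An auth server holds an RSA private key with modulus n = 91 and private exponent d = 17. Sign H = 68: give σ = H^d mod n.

H^2 ≡ 68^2 = 4624 ≡ 74
H^4 ≡ 74^2 = 5476 ≡ 16
H^8 ≡ 16^2 = 256 ≡ 74
H^16 ≡ 74^2 = 5476 ≡ 16
17 = 16 + 1, so H^17 ≡ 16·68 ≡ 87 (mod 91)

87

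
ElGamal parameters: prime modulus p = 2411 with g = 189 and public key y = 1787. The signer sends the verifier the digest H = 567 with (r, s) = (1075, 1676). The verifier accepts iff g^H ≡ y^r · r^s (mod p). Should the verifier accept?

accept

Left side g^H mod p:
189^2 = 35721 ≡ 1967
189^4 ≡ 1967^2 = 3869089 ≡ 1845
189^8 ≡ 1845^2 = 3404025 ≡ 2104
189^16 ≡ 2104^2 = 4426816 ≡ 220
189^32 ≡ 220^2 = 48400 ≡ 180
189^64 ≡ 180^2 = 32400 ≡ 1057
189^128 ≡ 1057^2 = 1117249 ≡ 956
189^256 ≡ 956^2 = 913936 ≡ 167
189^512 ≡ 167^2 = 27889 ≡ 1368
567 = 512 + 32 + 16 + 4 + 2 + 1, so 189^567 ≡ 1368·180·220·1845·1967·189 ≡ 2051 (mod 2411)
Right side y^r · r^s mod p:
1787^2 = 3193369 ≡ 1205
1787^4 ≡ 1205^2 = 1452025 ≡ 603
1787^8 ≡ 603^2 = 363609 ≡ 1959
1787^16 ≡ 1959^2 = 3837681 ≡ 1780
1787^32 ≡ 1780^2 = 3168400 ≡ 346
1787^64 ≡ 346^2 = 119716 ≡ 1577
1787^128 ≡ 1577^2 = 2486929 ≡ 1188
1787^256 ≡ 1188^2 = 1411344 ≡ 909
1787^512 ≡ 909^2 = 826281 ≡ 1719
1787^1024 ≡ 1719^2 = 2954961 ≡ 1486
1075 = 1024 + 32 + 16 + 2 + 1, so 1787^1075 ≡ 1486·346·1780·1205·1787 ≡ 69 (mod 2411)
1075^2 = 1155625 ≡ 756
1075^4 ≡ 756^2 = 571536 ≡ 129
1075^8 ≡ 129^2 = 16641 ≡ 2175
1075^16 ≡ 2175^2 = 4730625 ≡ 243
1075^32 ≡ 243^2 = 59049 ≡ 1185
1075^64 ≡ 1185^2 = 1404225 ≡ 1023
1075^128 ≡ 1023^2 = 1046529 ≡ 155
1075^256 ≡ 155^2 = 24025 ≡ 2326
1075^512 ≡ 2326^2 = 5410276 ≡ 2403
1075^1024 ≡ 2403^2 = 5774409 ≡ 64
1676 = 1024 + 512 + 128 + 8 + 4, so 1075^1676 ≡ 64·2403·155·2175·129 ≡ 1672 (mod 2411)
69·1672 = 115368 ≡ 2051 (mod 2411)
2051 ≡ 2051 (mod 2411), so the signature is genuine.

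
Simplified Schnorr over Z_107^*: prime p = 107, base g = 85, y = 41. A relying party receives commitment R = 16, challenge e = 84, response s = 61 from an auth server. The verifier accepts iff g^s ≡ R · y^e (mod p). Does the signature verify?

verifies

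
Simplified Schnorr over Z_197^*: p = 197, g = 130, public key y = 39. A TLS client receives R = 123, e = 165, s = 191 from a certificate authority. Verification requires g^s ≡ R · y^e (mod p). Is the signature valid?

invalid

g^s mod p:
130^2 = 16900 ≡ 155
130^4 ≡ 155^2 = 24025 ≡ 188
130^8 ≡ 188^2 = 35344 ≡ 81
130^16 ≡ 81^2 = 6561 ≡ 60
130^32 ≡ 60^2 = 3600 ≡ 54
130^64 ≡ 54^2 = 2916 ≡ 158
130^128 ≡ 158^2 = 24964 ≡ 142
191 = 128 + 32 + 16 + 8 + 4 + 2 + 1, so 130^191 ≡ 142·54·60·81·188·155·130 ≡ 115 (mod 197)
R · y^e mod p:
39^2 = 1521 ≡ 142
39^4 ≡ 142^2 = 20164 ≡ 70
39^8 ≡ 70^2 = 4900 ≡ 172
39^16 ≡ 172^2 = 29584 ≡ 34
39^32 ≡ 34^2 = 1156 ≡ 171
39^64 ≡ 171^2 = 29241 ≡ 85
39^128 ≡ 85^2 = 7225 ≡ 133
165 = 128 + 32 + 4 + 1, so 39^165 ≡ 133·171·70·39 ≡ 97 (mod 197)
123·97 = 11931 ≡ 111 (mod 197)
115 ≠ 111; the check fails.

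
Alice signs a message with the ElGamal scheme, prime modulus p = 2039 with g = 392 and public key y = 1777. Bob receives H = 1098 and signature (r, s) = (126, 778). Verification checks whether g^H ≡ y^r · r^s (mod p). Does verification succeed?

fails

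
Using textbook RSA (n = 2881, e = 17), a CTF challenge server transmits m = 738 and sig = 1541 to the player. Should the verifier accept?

reject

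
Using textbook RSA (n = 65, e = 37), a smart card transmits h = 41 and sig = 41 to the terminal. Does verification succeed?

sig^2 ≡ 41^2 = 1681 ≡ 56
sig^4 ≡ 56^2 = 3136 ≡ 16
sig^8 ≡ 16^2 = 256 ≡ 61
sig^16 ≡ 61^2 = 3721 ≡ 16
sig^32 ≡ 16^2 = 256 ≡ 61
37 = 32 + 4 + 1, so sig^37 ≡ 61·16·41 ≡ 41 (mod 65)
sig^37 mod 65 = 41 matches h.

passes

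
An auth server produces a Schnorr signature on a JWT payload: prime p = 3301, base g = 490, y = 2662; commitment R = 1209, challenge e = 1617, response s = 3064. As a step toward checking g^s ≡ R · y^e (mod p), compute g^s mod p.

3297

490^3064 mod 3301 = 3297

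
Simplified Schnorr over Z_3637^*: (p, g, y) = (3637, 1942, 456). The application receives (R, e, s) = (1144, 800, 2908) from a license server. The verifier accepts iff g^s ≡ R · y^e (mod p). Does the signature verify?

g^s mod p:
1942^2 = 3771364 ≡ 3432
1942^4 ≡ 3432^2 = 11778624 ≡ 2018
1942^8 ≡ 2018^2 = 4072324 ≡ 2521
1942^16 ≡ 2521^2 = 6355441 ≡ 1602
1942^32 ≡ 1602^2 = 2566404 ≡ 2319
1942^64 ≡ 2319^2 = 5377761 ≡ 2275
1942^128 ≡ 2275^2 = 5175625 ≡ 174
1942^256 ≡ 174^2 = 30276 ≡ 1180
1942^512 ≡ 1180^2 = 1392400 ≡ 3066
1942^1024 ≡ 3066^2 = 9400356 ≡ 2348
1942^2048 ≡ 2348^2 = 5513104 ≡ 3049
2908 = 2048 + 512 + 256 + 64 + 16 + 8 + 4, so 1942^2908 ≡ 3049·3066·1180·2275·1602·2521·2018 ≡ 1282 (mod 3637)
R · y^e mod p:
456^2 = 207936 ≡ 627
456^4 ≡ 627^2 = 393129 ≡ 333
456^8 ≡ 333^2 = 110889 ≡ 1779
456^16 ≡ 1779^2 = 3164841 ≡ 651
456^32 ≡ 651^2 = 423801 ≡ 1909
456^64 ≡ 1909^2 = 3644281 ≡ 7
456^128 ≡ 7^2 = 49
456^256 ≡ 49^2 = 2401
456^512 ≡ 2401^2 = 5764801 ≡ 156
800 = 512 + 256 + 32, so 456^800 ≡ 156·2401·1909 ≡ 478 (mod 3637)
1144·478 = 546832 ≡ 1282 (mod 3637)
1282 ≡ 1282 (mod 3637); signature holds.

verifies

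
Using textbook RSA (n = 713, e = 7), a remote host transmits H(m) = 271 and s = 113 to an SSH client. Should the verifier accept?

reject

Squares mod 713: s^1≡113, s^2≡648, s^4≡660
7 = 4 + 2 + 1, so s^7 ≡ 660·648·113 ≡ 700 (mod 713)
The recovered value 700 does not match the digest 271.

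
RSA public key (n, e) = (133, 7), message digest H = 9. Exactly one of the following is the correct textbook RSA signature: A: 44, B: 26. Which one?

Candidate A: Squares mod 133: 44^1≡44, 44^2≡74, 44^4≡23; 7 = 4 + 2 + 1, so 44^7 ≡ 23·74·44 ≡ 9 (mod 133)
  → matches H = 9
Candidate B: Squares mod 133: 26^1≡26, 26^2≡11, 26^4≡121; 7 = 4 + 2 + 1, so 26^7 ≡ 121·11·26 ≡ 26 (mod 133)

A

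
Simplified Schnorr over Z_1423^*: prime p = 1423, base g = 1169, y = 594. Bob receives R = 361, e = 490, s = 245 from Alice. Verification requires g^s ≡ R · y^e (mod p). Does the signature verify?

verifies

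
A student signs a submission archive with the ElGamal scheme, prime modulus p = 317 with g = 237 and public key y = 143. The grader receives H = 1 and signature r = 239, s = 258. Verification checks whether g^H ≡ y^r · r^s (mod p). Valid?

Left side g^H mod p:
237^1 mod 317 = 237
Right side y^r · r^s mod p:
143^2 = 20449 ≡ 161
143^4 ≡ 161^2 = 25921 ≡ 244
143^8 ≡ 244^2 = 59536 ≡ 257
143^16 ≡ 257^2 = 66049 ≡ 113
143^32 ≡ 113^2 = 12769 ≡ 89
143^64 ≡ 89^2 = 7921 ≡ 313
143^128 ≡ 313^2 = 97969 ≡ 16
239 = 128 + 64 + 32 + 8 + 4 + 2 + 1, so 143^239 ≡ 16·313·89·257·244·161·143 ≡ 285 (mod 317)
239^2 = 57121 ≡ 61
239^4 ≡ 61^2 = 3721 ≡ 234
239^8 ≡ 234^2 = 54756 ≡ 232
239^16 ≡ 232^2 = 53824 ≡ 251
239^32 ≡ 251^2 = 63001 ≡ 235
239^64 ≡ 235^2 = 55225 ≡ 67
239^128 ≡ 67^2 = 4489 ≡ 51
239^256 ≡ 51^2 = 2601 ≡ 65
258 = 256 + 2, so 239^258 ≡ 65·61 ≡ 161 (mod 317)
285·161 = 45885 ≡ 237 (mod 317)
237 ≡ 237 (mod 317), so the signature is genuine.

yes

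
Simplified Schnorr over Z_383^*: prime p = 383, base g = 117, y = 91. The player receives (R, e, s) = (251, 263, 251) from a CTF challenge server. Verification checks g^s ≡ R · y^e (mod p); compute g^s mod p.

105

117^2 = 13689 ≡ 284
117^4 ≡ 284^2 = 80656 ≡ 226
117^8 ≡ 226^2 = 51076 ≡ 137
117^16 ≡ 137^2 = 18769 ≡ 2
117^32 ≡ 2^2 = 4
117^64 ≡ 4^2 = 16
117^128 ≡ 16^2 = 256
251 = 128 + 64 + 32 + 16 + 8 + 2 + 1, so 117^251 ≡ 256·16·4·2·137·284·117 ≡ 105 (mod 383)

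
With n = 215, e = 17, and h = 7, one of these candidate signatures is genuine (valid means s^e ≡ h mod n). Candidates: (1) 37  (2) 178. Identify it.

Candidate 1: 37^2 = 1369 ≡ 79; 37^4 ≡ 79^2 = 6241 ≡ 6; 37^8 ≡ 6^2 = 36; 37^16 ≡ 36^2 = 1296 ≡ 6; 17 = 16 + 1, so 37^17 ≡ 6·37 ≡ 7 (mod 215)
  → matches h = 7
Candidate 2: 178^2 = 31684 ≡ 79; 178^4 ≡ 79^2 = 6241 ≡ 6; 178^8 ≡ 6^2 = 36; 178^16 ≡ 36^2 = 1296 ≡ 6; 17 = 16 + 1, so 178^17 ≡ 6·178 ≡ 208 (mod 215)

1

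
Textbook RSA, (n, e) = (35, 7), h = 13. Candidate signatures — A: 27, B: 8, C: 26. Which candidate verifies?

Candidate A: Squares mod 35: 27^1≡27, 27^2≡29, 27^4≡1; 7 = 4 + 2 + 1, so 27^7 ≡ 1·29·27 ≡ 13 (mod 35)
  → matches h = 13
Candidate B: Squares mod 35: 8^1≡8, 8^2≡29, 8^4≡1; 7 = 4 + 2 + 1, so 8^7 ≡ 1·29·8 ≡ 22 (mod 35)
Candidate C: Squares mod 35: 26^1≡26, 26^2≡11, 26^4≡16; 7 = 4 + 2 + 1, so 26^7 ≡ 16·11·26 ≡ 26 (mod 35)

A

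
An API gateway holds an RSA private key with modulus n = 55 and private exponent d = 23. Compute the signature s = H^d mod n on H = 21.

H^2 ≡ 21^2 = 441 ≡ 1
H^4 ≡ 1^2 = 1
H^8 ≡ 1^2 = 1
H^16 ≡ 1^2 = 1
23 = 16 + 4 + 2 + 1, so H^23 ≡ 1·1·1·21 ≡ 21 (mod 55)

21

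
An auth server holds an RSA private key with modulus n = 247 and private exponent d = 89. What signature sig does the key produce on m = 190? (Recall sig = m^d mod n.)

m^2 ≡ 190^2 = 36100 ≡ 38
m^4 ≡ 38^2 = 1444 ≡ 209
m^8 ≡ 209^2 = 43681 ≡ 209
m^16 ≡ 209^2 = 43681 ≡ 209
m^32 ≡ 209^2 = 43681 ≡ 209
m^64 ≡ 209^2 = 43681 ≡ 209
89 = 64 + 16 + 8 + 1, so m^89 ≡ 209·209·209·190 ≡ 190 (mod 247)

190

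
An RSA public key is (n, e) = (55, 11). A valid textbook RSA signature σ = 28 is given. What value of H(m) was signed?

σ^2 ≡ 28^2 = 784 ≡ 14
σ^4 ≡ 14^2 = 196 ≡ 31
σ^8 ≡ 31^2 = 961 ≡ 26
11 = 8 + 2 + 1, so σ^11 ≡ 26·14·28 ≡ 17 (mod 55)

17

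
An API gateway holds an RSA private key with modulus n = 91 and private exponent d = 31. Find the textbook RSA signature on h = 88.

h^2 ≡ 88^2 = 7744 ≡ 9
h^4 ≡ 9^2 = 81
h^8 ≡ 81^2 = 6561 ≡ 9
h^16 ≡ 9^2 = 81
31 = 16 + 8 + 4 + 2 + 1, so h^31 ≡ 81·9·81·9·88 ≡ 88 (mod 91)

88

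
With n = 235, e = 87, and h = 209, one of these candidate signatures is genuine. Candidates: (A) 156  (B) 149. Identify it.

Candidate A: 156^2 = 24336 ≡ 131; 156^4 ≡ 131^2 = 17161 ≡ 6; 156^8 ≡ 6^2 = 36; 156^16 ≡ 36^2 = 1296 ≡ 121; 156^32 ≡ 121^2 = 14641 ≡ 71; 156^64 ≡ 71^2 = 5041 ≡ 106; 87 = 64 + 16 + 4 + 2 + 1, so 156^87 ≡ 106·121·6·131·156 ≡ 176 (mod 235)
Candidate B: 149^2 = 22201 ≡ 111; 149^4 ≡ 111^2 = 12321 ≡ 101; 149^8 ≡ 101^2 = 10201 ≡ 96; 149^16 ≡ 96^2 = 9216 ≡ 51; 149^32 ≡ 51^2 = 2601 ≡ 16; 149^64 ≡ 16^2 = 256 ≡ 21; 87 = 64 + 16 + 4 + 2 + 1, so 149^87 ≡ 21·51·101·111·149 ≡ 209 (mod 235)
  → matches h = 209

B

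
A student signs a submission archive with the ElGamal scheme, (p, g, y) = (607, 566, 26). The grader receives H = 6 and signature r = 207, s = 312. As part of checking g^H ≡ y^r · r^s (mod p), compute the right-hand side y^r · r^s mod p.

247

26^2 = 676 ≡ 69
26^4 ≡ 69^2 = 4761 ≡ 512
26^8 ≡ 512^2 = 262144 ≡ 527
26^16 ≡ 527^2 = 277729 ≡ 330
26^32 ≡ 330^2 = 108900 ≡ 247
26^64 ≡ 247^2 = 61009 ≡ 309
26^128 ≡ 309^2 = 95481 ≡ 182
207 = 128 + 64 + 8 + 4 + 2 + 1, so 26^207 ≡ 182·309·527·512·69·26 ≡ 565 (mod 607)
207^2 = 42849 ≡ 359
207^4 ≡ 359^2 = 128881 ≡ 197
207^8 ≡ 197^2 = 38809 ≡ 568
207^16 ≡ 568^2 = 322624 ≡ 307
207^32 ≡ 307^2 = 94249 ≡ 164
207^64 ≡ 164^2 = 26896 ≡ 188
207^128 ≡ 188^2 = 35344 ≡ 138
207^256 ≡ 138^2 = 19044 ≡ 227
312 = 256 + 32 + 16 + 8, so 207^312 ≡ 227·164·307·568 ≡ 182 (mod 607)
y^r · r^s ≡ 565·182 = 102830 ≡ 247 (mod 607)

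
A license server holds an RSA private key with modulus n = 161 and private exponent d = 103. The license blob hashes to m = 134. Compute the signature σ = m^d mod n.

m^2 ≡ 134^2 = 17956 ≡ 85
m^4 ≡ 85^2 = 7225 ≡ 141
m^8 ≡ 141^2 = 19881 ≡ 78
m^16 ≡ 78^2 = 6084 ≡ 127
m^32 ≡ 127^2 = 16129 ≡ 29
m^64 ≡ 29^2 = 841 ≡ 36
103 = 64 + 32 + 4 + 2 + 1, so m^103 ≡ 36·29·141·85·134 ≡ 43 (mod 161)

43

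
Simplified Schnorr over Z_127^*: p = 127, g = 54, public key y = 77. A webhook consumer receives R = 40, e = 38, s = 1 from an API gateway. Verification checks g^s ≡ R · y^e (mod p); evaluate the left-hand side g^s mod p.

54

54^1 mod 127 = 54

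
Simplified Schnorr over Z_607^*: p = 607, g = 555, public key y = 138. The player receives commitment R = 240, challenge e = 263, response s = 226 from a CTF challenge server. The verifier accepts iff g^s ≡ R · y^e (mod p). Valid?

g^s mod p:
Squares mod 607: 555^1≡555, 555^2≡276, 555^4≡301, 555^8≡158, 555^16≡77, 555^32≡466, 555^64≡457, 555^128≡41
226 = 128 + 64 + 32 + 2, so 555^226 ≡ 41·457·466·276 ≡ 584 (mod 607)
R · y^e mod p:
Squares mod 607: 138^1≡138, 138^2≡227, 138^4≡541, 138^8≡107, 138^16≡523, 138^32≡379, 138^64≡389, 138^128≡178, 138^256≡120
263 = 256 + 4 + 2 + 1, so 138^263 ≡ 120·541·227·138 ≡ 225 (mod 607)
240·225 = 54000 ≡ 584 (mod 607)
584 ≡ 584 (mod 607); signature holds.

yes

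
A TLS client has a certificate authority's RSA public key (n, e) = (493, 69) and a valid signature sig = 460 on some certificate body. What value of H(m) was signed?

239

sig^69 mod 493 = 239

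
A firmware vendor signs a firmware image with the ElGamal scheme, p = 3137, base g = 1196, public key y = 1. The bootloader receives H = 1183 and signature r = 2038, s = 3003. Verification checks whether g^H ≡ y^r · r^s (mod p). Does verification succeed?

fails

Left side g^H mod p:
Squares mod 3137: 1196^1≡1196, 1196^2≡3081, 1196^4≡3136, 1196^8≡1, 1196^16≡1, 1196^32≡1, 1196^64≡1, 1196^128≡1, 1196^256≡1, 1196^512≡1, 1196^1024≡1
1183 = 1024 + 128 + 16 + 8 + 4 + 2 + 1, so 1196^1183 ≡ 1·1·1·1·3136·3081·1196 ≡ 1099 (mod 3137)
Right side y^r · r^s mod p:
Squares mod 3137: 1^1≡1, 1^2≡1, 1^4≡1, 1^8≡1, 1^16≡1, 1^32≡1, 1^64≡1, 1^128≡1, 1^256≡1, 1^512≡1, 1^1024≡1
2038 = 1024 + 512 + 256 + 128 + 64 + 32 + 16 + 4 + 2, so 1^2038 ≡ 1·1·1·1·1·1·1·1·1 ≡ 1 (mod 3137)
Squares mod 3137: 2038^1≡2038, 2038^2≡56, 2038^4≡3136, 2038^8≡1, 2038^16≡1, 2038^32≡1, 2038^64≡1, 2038^128≡1, 2038^256≡1, 2038^512≡1, 2038^1024≡1, 2038^2048≡1
3003 = 2048 + 512 + 256 + 128 + 32 + 16 + 8 + 2 + 1, so 2038^3003 ≡ 1·1·1·1·1·1·1·56·2038 ≡ 1196 (mod 3137)
1·1196 = 1196 ≡ 1196 (mod 3137)
1099 ≠ 1196, so verification fails.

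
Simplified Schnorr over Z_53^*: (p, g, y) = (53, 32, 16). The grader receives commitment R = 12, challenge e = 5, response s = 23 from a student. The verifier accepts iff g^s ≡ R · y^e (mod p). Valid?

g^s mod p:
32^2 = 1024 ≡ 17
32^4 ≡ 17^2 = 289 ≡ 24
32^8 ≡ 24^2 = 576 ≡ 46
32^16 ≡ 46^2 = 2116 ≡ 49
23 = 16 + 4 + 2 + 1, so 32^23 ≡ 49·24·17·32 ≡ 34 (mod 53)
R · y^e mod p:
16^2 = 256 ≡ 44
16^4 ≡ 44^2 = 1936 ≡ 28
5 = 4 + 1, so 16^5 ≡ 28·16 ≡ 24 (mod 53)
12·24 = 288 ≡ 23 (mod 53)
34 ≠ 23; the check fails.

no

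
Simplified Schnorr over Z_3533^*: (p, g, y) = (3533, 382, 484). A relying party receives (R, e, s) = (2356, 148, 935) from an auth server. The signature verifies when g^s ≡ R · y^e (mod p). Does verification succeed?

fails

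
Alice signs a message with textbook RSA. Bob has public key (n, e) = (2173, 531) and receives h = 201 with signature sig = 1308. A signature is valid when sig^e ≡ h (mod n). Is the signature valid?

valid

sig^2 ≡ 1308^2 = 1710864 ≡ 713
sig^4 ≡ 713^2 = 508369 ≡ 2060
sig^8 ≡ 2060^2 = 4243600 ≡ 1904
sig^16 ≡ 1904^2 = 3625216 ≡ 652
sig^32 ≡ 652^2 = 425104 ≡ 1369
sig^64 ≡ 1369^2 = 1874161 ≡ 1035
sig^128 ≡ 1035^2 = 1071225 ≡ 2109
sig^256 ≡ 2109^2 = 4447881 ≡ 1923
sig^512 ≡ 1923^2 = 3697929 ≡ 1656
531 = 512 + 16 + 2 + 1, so sig^531 ≡ 1656·652·713·1308 ≡ 201 (mod 2173)
Since 201 equals the digest 201, verification succeeds.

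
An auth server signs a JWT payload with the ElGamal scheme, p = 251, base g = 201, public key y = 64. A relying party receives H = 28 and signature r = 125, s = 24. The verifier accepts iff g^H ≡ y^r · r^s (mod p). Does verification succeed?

Left side g^H mod p:
201^2 = 40401 ≡ 241
201^4 ≡ 241^2 = 58081 ≡ 100
201^8 ≡ 100^2 = 10000 ≡ 211
201^16 ≡ 211^2 = 44521 ≡ 94
28 = 16 + 8 + 4, so 201^28 ≡ 94·211·100 ≡ 249 (mod 251)
Right side y^r · r^s mod p:
64^2 = 4096 ≡ 80
64^4 ≡ 80^2 = 6400 ≡ 125
64^8 ≡ 125^2 = 15625 ≡ 63
64^16 ≡ 63^2 = 3969 ≡ 204
64^32 ≡ 204^2 = 41616 ≡ 201
64^64 ≡ 201^2 = 40401 ≡ 241
125 = 64 + 32 + 16 + 8 + 4 + 1, so 64^125 ≡ 241·201·204·63·125·64 ≡ 1 (mod 251)
125^2 = 15625 ≡ 63
125^4 ≡ 63^2 = 3969 ≡ 204
125^8 ≡ 204^2 = 41616 ≡ 201
125^16 ≡ 201^2 = 40401 ≡ 241
24 = 16 + 8, so 125^24 ≡ 241·201 ≡ 249 (mod 251)
1·249 = 249 ≡ 249 (mod 251)
249 ≡ 249 (mod 251), so the signature is genuine.

passes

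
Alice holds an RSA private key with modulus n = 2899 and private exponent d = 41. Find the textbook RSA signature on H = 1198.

1267

H^2 ≡ 1198^2 = 1435204 ≡ 199
H^4 ≡ 199^2 = 39601 ≡ 1914
H^8 ≡ 1914^2 = 3663396 ≡ 1959
H^16 ≡ 1959^2 = 3837681 ≡ 2304
H^32 ≡ 2304^2 = 5308416 ≡ 347
41 = 32 + 8 + 1, so H^41 ≡ 347·1959·1198 ≡ 1267 (mod 2899)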